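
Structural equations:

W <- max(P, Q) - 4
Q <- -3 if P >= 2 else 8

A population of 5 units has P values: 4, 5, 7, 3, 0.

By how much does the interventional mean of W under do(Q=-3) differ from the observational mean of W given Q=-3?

The intervention sets Q=-3 in all 5 units regardless of P. Recomputing W per unit gives 0, 1, 3, -1, -4; average -0.2.
Observing Q=-3 restricts to units where Q's equation naturally yields -3: P ∈ {4, 5, 7, 3}. In that subpopulation W = 0, 1, 3, -1, mean 0.75.
Difference = -0.2 − 0.75 = -0.95.

-0.95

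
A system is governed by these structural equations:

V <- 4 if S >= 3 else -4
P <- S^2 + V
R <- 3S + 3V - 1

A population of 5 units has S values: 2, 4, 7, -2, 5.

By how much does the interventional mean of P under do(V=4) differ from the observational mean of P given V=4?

Every unit gets V=4 under the intervention. P values become 8, 20, 53, 8, 29; E[P|do(V=4)] = 23.6.
Conditioning on V=4 selects the 3 unit(s) with S ∈ {4, 7, 5}. Their P values: 20, 53, 29. Mean = 34.
Difference = 23.6 − 34 = -10.4.

-10.4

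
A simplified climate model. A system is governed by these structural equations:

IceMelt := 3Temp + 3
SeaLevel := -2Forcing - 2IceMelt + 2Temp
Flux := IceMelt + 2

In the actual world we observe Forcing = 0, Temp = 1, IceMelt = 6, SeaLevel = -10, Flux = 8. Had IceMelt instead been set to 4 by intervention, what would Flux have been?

6

do(IceMelt=4) replaces the equation IceMelt := 3Temp + 3 with the constant IceMelt = 4.
Flux = IceMelt + 2  [with IceMelt=4]  = 6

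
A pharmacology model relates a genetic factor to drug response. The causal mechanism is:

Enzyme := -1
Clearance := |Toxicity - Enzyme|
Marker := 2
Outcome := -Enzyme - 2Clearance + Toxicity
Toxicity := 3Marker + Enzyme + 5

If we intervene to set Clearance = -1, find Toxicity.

Under do(Clearance=-1), the mechanism Clearance := |Toxicity - Enzyme| is discarded; Clearance is fixed at -1.
Since Toxicity is not a descendant of the intervened variable, it is unaffected.
Toxicity = 3Marker + Enzyme + 5  [with Marker=2, Enzyme=-1]  = 10

10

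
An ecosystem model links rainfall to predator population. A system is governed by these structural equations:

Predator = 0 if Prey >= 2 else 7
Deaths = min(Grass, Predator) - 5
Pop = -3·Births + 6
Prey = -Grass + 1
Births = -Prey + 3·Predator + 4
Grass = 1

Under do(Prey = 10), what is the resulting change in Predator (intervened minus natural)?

The intervention breaks the incoming arrows to Prey: Prey = -Grass + 1 no longer applies, and Prey = 10.
Predator = 0 if Prey >= 2 else 7  [with Prey=10]  = 0
Without intervention: Prey = -Grass + 1  [with Grass=1]  = 0; Predator = 0 if Prey >= 2 else 7  [with Prey=0]  = 7.
Change = 0 − 7 = -7.

-7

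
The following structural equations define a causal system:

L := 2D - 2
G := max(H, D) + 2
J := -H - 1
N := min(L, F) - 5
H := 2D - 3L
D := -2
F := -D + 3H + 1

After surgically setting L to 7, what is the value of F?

-72

Under do(L=7), the mechanism L := 2D - 2 is discarded; L is fixed at 7.
H = 2D - 3L  [with D=-2, L=7]  = -25
F = -D + 3H + 1  [with D=-2, H=-25]  = -72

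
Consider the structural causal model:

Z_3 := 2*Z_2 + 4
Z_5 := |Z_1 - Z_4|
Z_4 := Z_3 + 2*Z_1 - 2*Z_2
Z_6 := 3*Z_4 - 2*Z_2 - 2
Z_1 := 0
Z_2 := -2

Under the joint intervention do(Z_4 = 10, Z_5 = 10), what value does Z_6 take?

32

The joint intervention fixes Z_4 = 10, Z_5 = 10, removing each variable's own equation.
Z_6 = 3*Z_4 - 2*Z_2 - 2  [with Z_4=10, Z_2=-2]  = 32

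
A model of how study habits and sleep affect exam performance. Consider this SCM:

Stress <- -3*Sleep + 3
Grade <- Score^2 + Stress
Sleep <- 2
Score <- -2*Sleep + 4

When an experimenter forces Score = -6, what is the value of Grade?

The intervention breaks the incoming arrows to Score: Score <- -2*Sleep + 4 no longer applies, and Score = -6.
Stress = -3*Sleep + 3  [with Sleep=2]  = -3
Grade = Score^2 + Stress  [with Score=-6, Stress=-3]  = 33

33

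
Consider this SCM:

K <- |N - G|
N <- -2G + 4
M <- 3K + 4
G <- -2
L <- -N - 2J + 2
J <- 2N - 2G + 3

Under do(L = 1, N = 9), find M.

The joint intervention fixes L = 1, N = 9, removing each variable's own equation.
K = |N - G|  [with N=9, G=-2]  = 11
M = 3K + 4  [with K=11]  = 37

37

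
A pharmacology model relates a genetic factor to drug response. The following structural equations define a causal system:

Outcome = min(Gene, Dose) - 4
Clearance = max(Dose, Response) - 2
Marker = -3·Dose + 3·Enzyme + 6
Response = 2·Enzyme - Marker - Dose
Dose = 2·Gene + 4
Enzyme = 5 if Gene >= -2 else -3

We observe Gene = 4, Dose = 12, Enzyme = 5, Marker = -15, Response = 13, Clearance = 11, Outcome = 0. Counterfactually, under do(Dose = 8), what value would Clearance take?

Under do(Dose=8), the mechanism Dose = 2·Gene + 4 is discarded; Dose is fixed at 8.
Enzyme = 5 if Gene >= -2 else -3  [with Gene=4]  = 5
Marker = -3·Dose + 3·Enzyme + 6  [with Dose=8, Enzyme=5]  = -3
Response = 2·Enzyme - Marker - Dose  [with Enzyme=5, Marker=-3, Dose=8]  = 5
Clearance = max(Dose, Response) - 2  [with Dose=8, Response=5]  = 6

6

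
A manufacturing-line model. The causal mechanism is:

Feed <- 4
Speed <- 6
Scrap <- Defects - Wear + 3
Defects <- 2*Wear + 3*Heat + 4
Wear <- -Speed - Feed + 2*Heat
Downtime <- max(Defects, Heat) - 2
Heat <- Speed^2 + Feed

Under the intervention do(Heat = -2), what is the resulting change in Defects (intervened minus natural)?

-294

do(Heat=-2) replaces the equation Heat <- Speed^2 + Feed with the constant Heat = -2.
Wear = -Speed - Feed + 2*Heat  [with Speed=6, Feed=4, Heat=-2]  = -14
Defects = 2*Wear + 3*Heat + 4  [with Wear=-14, Heat=-2]  = -30
Without intervention: Heat = Speed^2 + Feed  [with Speed=6, Feed=4]  = 40; Wear = -Speed - Feed + 2*Heat  [with Speed=6, Feed=4, Heat=40]  = 70; Defects = 2*Wear + 3*Heat + 4  [with Wear=70, Heat=40]  = 264.
Change = -30 − 264 = -294.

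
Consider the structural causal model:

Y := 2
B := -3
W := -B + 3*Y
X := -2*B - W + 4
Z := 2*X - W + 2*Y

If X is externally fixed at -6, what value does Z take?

-17

Intervening sets X = -6 and removes its equation (X := -2*B - W + 4).
W = -B + 3*Y  [with B=-3, Y=2]  = 9
Z = 2*X - W + 2*Y  [with X=-6, W=9, Y=2]  = -17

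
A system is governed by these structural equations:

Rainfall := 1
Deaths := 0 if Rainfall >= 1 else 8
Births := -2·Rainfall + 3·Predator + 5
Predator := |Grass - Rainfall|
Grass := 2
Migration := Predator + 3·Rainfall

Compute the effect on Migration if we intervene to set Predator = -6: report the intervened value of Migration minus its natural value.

-7

The intervention breaks the incoming arrows to Predator: Predator := |Grass - Rainfall| no longer applies, and Predator = -6.
Migration = Predator + 3·Rainfall  [with Predator=-6, Rainfall=1]  = -3
Without intervention: Predator = |Grass - Rainfall|  [with Grass=2, Rainfall=1]  = 1; Migration = Predator + 3·Rainfall  [with Predator=1, Rainfall=1]  = 4.
Change = -3 − 4 = -7.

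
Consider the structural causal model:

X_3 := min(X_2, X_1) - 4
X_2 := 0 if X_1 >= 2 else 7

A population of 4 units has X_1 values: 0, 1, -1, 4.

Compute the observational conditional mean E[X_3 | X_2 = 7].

-4

Conditioning on X_2=7 selects the 3 unit(s) with X_1 ∈ {0, 1, -1}. Their X_3 values: -4, -3, -5. Mean = -4.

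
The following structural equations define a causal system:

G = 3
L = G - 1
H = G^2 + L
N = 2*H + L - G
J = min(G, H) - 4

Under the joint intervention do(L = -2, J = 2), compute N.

9

The joint intervention fixes L = -2, J = 2, removing each variable's own equation.
H = G^2 + L  [with G=3, L=-2]  = 7
N = 2*H + L - G  [with H=7, L=-2, G=3]  = 9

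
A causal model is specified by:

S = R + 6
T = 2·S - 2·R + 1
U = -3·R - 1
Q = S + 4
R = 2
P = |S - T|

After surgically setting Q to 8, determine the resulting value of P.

do(Q=8) replaces the equation Q = S + 4 with the constant Q = 8.
P is not downstream of the intervention, so its value is determined by the original equations.
S = R + 6  [with R=2]  = 8
T = 2·S - 2·R + 1  [with S=8, R=2]  = 13
P = |S - T|  [with S=8, T=13]  = 5

5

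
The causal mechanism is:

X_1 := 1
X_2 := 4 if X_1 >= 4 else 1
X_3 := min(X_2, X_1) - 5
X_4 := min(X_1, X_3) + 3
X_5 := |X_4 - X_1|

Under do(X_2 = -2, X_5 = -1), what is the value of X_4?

-4

The joint intervention fixes X_2 = -2, X_5 = -1, removing each variable's own equation.
X_3 = min(X_2, X_1) - 5  [with X_2=-2, X_1=1]  = -7
X_4 = min(X_1, X_3) + 3  [with X_1=1, X_3=-7]  = -4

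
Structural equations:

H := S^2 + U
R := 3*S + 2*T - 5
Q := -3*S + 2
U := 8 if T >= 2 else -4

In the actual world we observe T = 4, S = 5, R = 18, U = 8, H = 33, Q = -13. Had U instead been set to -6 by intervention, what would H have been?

19

Intervening sets U = -6 and removes its equation (U := 8 if T >= 2 else -4).
H = S^2 + U  [with S=5, U=-6]  = 19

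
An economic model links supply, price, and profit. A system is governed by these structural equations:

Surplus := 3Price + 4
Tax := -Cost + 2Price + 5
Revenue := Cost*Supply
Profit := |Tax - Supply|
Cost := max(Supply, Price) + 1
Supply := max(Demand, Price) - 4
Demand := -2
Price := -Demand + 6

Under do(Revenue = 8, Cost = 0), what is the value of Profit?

Setting Revenue = 8, Cost = 0 by intervention discards those variables' equations.
Price = -Demand + 6  [with Demand=-2]  = 8
Supply = max(Demand, Price) - 4  [with Demand=-2, Price=8]  = 4
Tax = -Cost + 2Price + 5  [with Cost=0, Price=8]  = 21
Profit = |Tax - Supply|  [with Tax=21, Supply=4]  = 17

17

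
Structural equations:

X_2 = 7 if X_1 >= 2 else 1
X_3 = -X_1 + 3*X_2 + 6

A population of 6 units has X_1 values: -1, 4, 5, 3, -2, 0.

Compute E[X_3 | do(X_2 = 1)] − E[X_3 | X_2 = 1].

Under do(X_2=1), X_2's equation is replaced by X_2=1 for every unit. Per-unit X_3: 10, 5, 4, 6, 11, 9. Mean = 7.5.
E[X_3|X_2=1] averages over only the 3 units with X_2=1 (X_1 = -1, -2, 0): X_3 = 10, 11, 9, mean 10.
Difference = 7.5 − 10 = -2.5.

-2.5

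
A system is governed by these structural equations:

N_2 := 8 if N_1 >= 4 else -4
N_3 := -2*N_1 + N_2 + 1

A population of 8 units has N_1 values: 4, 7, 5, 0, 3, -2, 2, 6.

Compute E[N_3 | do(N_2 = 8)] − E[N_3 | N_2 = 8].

Every unit gets N_2=8 under the intervention. N_3 values become 1, -5, -1, 9, 3, 13, 5, -3; E[N_3|do(N_2=8)] = 2.75.
Observing N_2=8 restricts to units where N_2's equation naturally yields 8: N_1 ∈ {4, 7, 5, 6}. In that subpopulation N_3 = 1, -5, -1, -3, mean -2.
Difference = 2.75 − (-2) = 4.75.

4.75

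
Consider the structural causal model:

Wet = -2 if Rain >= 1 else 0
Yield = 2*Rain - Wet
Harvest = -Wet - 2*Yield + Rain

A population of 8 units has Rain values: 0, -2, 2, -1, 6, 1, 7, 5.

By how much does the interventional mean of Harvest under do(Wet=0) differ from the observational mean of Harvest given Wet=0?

-9.75

The intervention sets Wet=0 in all 8 units regardless of Rain. Recomputing Harvest per unit gives 0, 6, -6, 3, -18, -3, -21, -15; average -6.75.
Observing Wet=0 restricts to units where Wet's equation naturally yields 0: Rain ∈ {0, -2, -1}. In that subpopulation Harvest = 0, 6, 3, mean 3.
Difference = -6.75 − 3 = -9.75.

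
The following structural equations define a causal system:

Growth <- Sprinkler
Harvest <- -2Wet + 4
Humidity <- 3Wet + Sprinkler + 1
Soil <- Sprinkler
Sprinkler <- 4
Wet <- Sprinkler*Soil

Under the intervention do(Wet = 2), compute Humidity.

do(Wet=2) replaces the equation Wet <- Sprinkler*Soil with the constant Wet = 2.
Humidity = 3Wet + Sprinkler + 1  [with Wet=2, Sprinkler=4]  = 11

11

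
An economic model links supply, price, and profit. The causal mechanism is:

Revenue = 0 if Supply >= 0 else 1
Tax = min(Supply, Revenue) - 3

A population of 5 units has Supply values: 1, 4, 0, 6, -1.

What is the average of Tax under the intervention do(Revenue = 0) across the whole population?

Under do(Revenue=0), Revenue's equation is replaced by Revenue=0 for every unit. Per-unit Tax: -3, -3, -3, -3, -4. Mean = -3.2.

-3.2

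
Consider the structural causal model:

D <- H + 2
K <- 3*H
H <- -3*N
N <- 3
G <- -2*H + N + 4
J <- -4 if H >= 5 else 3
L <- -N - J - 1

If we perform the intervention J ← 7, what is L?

The intervention breaks the incoming arrows to J: J <- -4 if H >= 5 else 3 no longer applies, and J = 7.
L = -N - J - 1  [with N=3, J=7]  = -11

-11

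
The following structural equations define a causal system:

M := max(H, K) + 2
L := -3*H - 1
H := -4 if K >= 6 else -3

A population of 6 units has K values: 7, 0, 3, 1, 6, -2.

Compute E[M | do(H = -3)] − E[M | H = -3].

2

The intervention sets H=-3 in all 6 units regardless of K. Recomputing M per unit gives 9, 2, 5, 3, 8, 0; average 4.5.
Conditioning on H=-3 selects the 4 unit(s) with K ∈ {0, 3, 1, -2}. Their M values: 2, 5, 3, 0. Mean = 2.5.
Difference = 4.5 − 2.5 = 2.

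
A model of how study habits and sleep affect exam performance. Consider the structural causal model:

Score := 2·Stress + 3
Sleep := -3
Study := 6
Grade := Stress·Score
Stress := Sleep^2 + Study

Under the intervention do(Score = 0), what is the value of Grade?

0

Intervening sets Score = 0 and removes its equation (Score := 2·Stress + 3).
Stress = Sleep^2 + Study  [with Sleep=-3, Study=6]  = 15
Grade = Stress·Score  [with Stress=15, Score=0]  = 0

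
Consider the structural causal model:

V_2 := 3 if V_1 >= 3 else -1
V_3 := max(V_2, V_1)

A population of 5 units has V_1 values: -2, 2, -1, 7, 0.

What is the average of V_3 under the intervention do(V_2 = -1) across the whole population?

1.4

The intervention sets V_2=-1 in all 5 units regardless of V_1. Recomputing V_3 per unit gives -1, 2, -1, 7, 0; average 1.4.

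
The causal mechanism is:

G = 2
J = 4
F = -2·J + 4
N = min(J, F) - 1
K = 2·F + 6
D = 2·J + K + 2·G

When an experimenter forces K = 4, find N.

-5

The intervention breaks the incoming arrows to K: K = 2·F + 6 no longer applies, and K = 4.
Since N is not a descendant of the intervened variable, it is unaffected.
F = -2·J + 4  [with J=4]  = -4
N = min(J, F) - 1  [with J=4, F=-4]  = -5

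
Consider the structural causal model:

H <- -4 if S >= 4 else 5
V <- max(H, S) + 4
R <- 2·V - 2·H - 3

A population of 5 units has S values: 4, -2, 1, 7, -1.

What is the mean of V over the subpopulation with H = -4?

9.5

Observing H=-4 restricts to units where H's equation naturally yields -4: S ∈ {4, 7}. In that subpopulation V = 8, 11, mean 9.5.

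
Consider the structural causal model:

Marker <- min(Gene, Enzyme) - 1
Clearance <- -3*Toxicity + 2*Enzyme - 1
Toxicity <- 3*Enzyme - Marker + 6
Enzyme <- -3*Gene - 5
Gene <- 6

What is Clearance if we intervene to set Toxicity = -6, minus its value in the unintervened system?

Intervening sets Toxicity = -6 and removes its equation (Toxicity <- 3*Enzyme - Marker + 6).
Enzyme = -3*Gene - 5  [with Gene=6]  = -23
Clearance = -3*Toxicity + 2*Enzyme - 1  [with Toxicity=-6, Enzyme=-23]  = -29
Without intervention: Enzyme = -3*Gene - 5  [with Gene=6]  = -23; Marker = min(Gene, Enzyme) - 1  [with Gene=6, Enzyme=-23]  = -24; Toxicity = 3*Enzyme - Marker + 6  [with Enzyme=-23, Marker=-24]  = -39; Clearance = -3*Toxicity + 2*Enzyme - 1  [with Toxicity=-39, Enzyme=-23]  = 70.
Change = -29 − 70 = -99.

-99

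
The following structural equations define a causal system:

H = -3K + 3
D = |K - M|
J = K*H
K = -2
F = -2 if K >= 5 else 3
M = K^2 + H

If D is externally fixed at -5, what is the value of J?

-18

do(D=-5) replaces the equation D = |K - M| with the constant D = -5.
No directed path runs from D to J, so J keeps its natural value.
H = -3K + 3  [with K=-2]  = 9
J = K*H  [with K=-2, H=9]  = -18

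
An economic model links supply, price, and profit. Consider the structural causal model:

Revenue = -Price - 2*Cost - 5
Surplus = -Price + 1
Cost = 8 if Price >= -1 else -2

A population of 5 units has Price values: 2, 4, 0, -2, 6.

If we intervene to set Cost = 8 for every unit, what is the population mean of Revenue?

Every unit gets Cost=8 under the intervention. Revenue values become -23, -25, -21, -19, -27; E[Revenue|do(Cost=8)] = -23.

-23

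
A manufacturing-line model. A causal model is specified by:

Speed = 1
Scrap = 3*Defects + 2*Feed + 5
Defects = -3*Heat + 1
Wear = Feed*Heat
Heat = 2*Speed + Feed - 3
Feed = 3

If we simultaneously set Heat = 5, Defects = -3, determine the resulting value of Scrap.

Setting Heat = 5, Defects = -3 by intervention discards those variables' equations.
Scrap = 3*Defects + 2*Feed + 5  [with Defects=-3, Feed=3]  = 2

2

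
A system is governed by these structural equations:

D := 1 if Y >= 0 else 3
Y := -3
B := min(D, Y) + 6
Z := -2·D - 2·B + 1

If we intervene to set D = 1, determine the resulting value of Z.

Under do(D=1), the mechanism D := 1 if Y >= 0 else 3 is discarded; D is fixed at 1.
B = min(D, Y) + 6  [with D=1, Y=-3]  = 3
Z = -2·D - 2·B + 1  [with D=1, B=3]  = -7

-7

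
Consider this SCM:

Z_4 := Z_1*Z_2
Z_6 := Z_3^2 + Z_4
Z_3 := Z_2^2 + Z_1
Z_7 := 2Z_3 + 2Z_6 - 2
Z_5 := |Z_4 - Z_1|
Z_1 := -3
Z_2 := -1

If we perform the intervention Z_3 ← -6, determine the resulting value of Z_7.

The intervention breaks the incoming arrows to Z_3: Z_3 := Z_2^2 + Z_1 no longer applies, and Z_3 = -6.
Z_4 = Z_1*Z_2  [with Z_1=-3, Z_2=-1]  = 3
Z_6 = Z_3^2 + Z_4  [with Z_3=-6, Z_4=3]  = 39
Z_7 = 2Z_3 + 2Z_6 - 2  [with Z_3=-6, Z_6=39]  = 64

64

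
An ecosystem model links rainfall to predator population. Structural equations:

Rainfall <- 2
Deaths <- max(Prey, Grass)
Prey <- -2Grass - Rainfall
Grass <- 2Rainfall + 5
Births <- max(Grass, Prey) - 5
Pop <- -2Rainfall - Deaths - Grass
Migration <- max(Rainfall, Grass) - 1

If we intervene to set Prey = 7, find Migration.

8

The intervention breaks the incoming arrows to Prey: Prey <- -2Grass - Rainfall no longer applies, and Prey = 7.
No directed path runs from Prey to Migration, so Migration keeps its natural value.
Grass = 2Rainfall + 5  [with Rainfall=2]  = 9
Migration = max(Rainfall, Grass) - 1  [with Rainfall=2, Grass=9]  = 8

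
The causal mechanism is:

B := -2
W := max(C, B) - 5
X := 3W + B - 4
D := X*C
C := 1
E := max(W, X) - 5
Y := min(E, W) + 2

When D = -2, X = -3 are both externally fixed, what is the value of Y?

Setting D = -2, X = -3 by intervention discards those variables' equations.
W = max(C, B) - 5  [with C=1, B=-2]  = -4
E = max(W, X) - 5  [with W=-4, X=-3]  = -8
Y = min(E, W) + 2  [with E=-8, W=-4]  = -6

-6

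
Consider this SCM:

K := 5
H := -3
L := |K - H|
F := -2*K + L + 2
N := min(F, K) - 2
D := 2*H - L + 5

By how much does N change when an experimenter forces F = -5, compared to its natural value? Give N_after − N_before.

-5

Intervening sets F = -5 and removes its equation (F := -2*K + L + 2).
N = min(F, K) - 2  [with F=-5, K=5]  = -7
Without intervention: L = |K - H|  [with K=5, H=-3]  = 8; F = -2*K + L + 2  [with K=5, L=8]  = 0; N = min(F, K) - 2  [with F=0, K=5]  = -2.
Change = -7 − (-2) = -5.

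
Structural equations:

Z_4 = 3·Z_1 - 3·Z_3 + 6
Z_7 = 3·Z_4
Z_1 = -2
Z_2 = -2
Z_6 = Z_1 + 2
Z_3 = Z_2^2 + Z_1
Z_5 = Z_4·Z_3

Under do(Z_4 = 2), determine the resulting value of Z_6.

0

Under do(Z_4=2), the mechanism Z_4 = 3·Z_1 - 3·Z_3 + 6 is discarded; Z_4 is fixed at 2.
Since Z_6 is not a descendant of the intervened variable, it is unaffected.
Z_6 = Z_1 + 2  [with Z_1=-2]  = 0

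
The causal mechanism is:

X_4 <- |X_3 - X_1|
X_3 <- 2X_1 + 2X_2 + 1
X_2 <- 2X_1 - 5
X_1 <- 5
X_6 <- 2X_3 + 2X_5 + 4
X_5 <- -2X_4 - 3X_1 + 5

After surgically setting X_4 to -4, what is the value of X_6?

42

Under do(X_4=-4), the mechanism X_4 <- |X_3 - X_1| is discarded; X_4 is fixed at -4.
X_2 = 2X_1 - 5  [with X_1=5]  = 5
X_3 = 2X_1 + 2X_2 + 1  [with X_1=5, X_2=5]  = 21
X_5 = -2X_4 - 3X_1 + 5  [with X_4=-4, X_1=5]  = -2
X_6 = 2X_3 + 2X_5 + 4  [with X_3=21, X_5=-2]  = 42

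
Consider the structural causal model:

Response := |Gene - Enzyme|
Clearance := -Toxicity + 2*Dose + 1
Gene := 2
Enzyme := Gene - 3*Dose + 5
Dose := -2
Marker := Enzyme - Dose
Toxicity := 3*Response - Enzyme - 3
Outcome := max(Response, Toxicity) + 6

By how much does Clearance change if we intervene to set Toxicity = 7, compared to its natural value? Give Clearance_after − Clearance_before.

Intervening sets Toxicity = 7 and removes its equation (Toxicity := 3*Response - Enzyme - 3).
Clearance = -Toxicity + 2*Dose + 1  [with Toxicity=7, Dose=-2]  = -10
Without intervention: Enzyme = Gene - 3*Dose + 5  [with Gene=2, Dose=-2]  = 13; Response = |Gene - Enzyme|  [with Gene=2, Enzyme=13]  = 11; Toxicity = 3*Response - Enzyme - 3  [with Response=11, Enzyme=13]  = 17; Clearance = -Toxicity + 2*Dose + 1  [with Toxicity=17, Dose=-2]  = -20.
Change = -10 − (-20) = 10.

10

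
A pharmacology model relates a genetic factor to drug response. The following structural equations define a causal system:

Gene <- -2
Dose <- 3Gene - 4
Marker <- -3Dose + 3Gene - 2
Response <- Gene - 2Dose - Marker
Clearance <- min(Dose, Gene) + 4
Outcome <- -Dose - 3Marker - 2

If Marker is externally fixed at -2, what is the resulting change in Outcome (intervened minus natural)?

72

The intervention breaks the incoming arrows to Marker: Marker <- -3Dose + 3Gene - 2 no longer applies, and Marker = -2.
Dose = 3Gene - 4  [with Gene=-2]  = -10
Outcome = -Dose - 3Marker - 2  [with Dose=-10, Marker=-2]  = 14
Without intervention: Dose = 3Gene - 4  [with Gene=-2]  = -10; Marker = -3Dose + 3Gene - 2  [with Dose=-10, Gene=-2]  = 22; Outcome = -Dose - 3Marker - 2  [with Dose=-10, Marker=22]  = -58.
Change = 14 − (-58) = 72.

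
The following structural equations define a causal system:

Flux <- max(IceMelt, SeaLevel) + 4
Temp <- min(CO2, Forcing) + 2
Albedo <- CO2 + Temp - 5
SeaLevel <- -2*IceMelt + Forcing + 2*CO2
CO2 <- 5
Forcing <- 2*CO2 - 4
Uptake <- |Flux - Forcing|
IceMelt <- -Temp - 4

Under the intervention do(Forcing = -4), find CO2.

Under do(Forcing=-4), the mechanism Forcing <- 2*CO2 - 4 is discarded; Forcing is fixed at -4.
CO2 is not downstream of the intervention, so its value is determined by the original equations.

5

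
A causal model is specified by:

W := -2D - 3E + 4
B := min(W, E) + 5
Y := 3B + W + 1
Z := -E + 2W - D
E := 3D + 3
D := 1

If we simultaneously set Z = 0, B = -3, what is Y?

Setting Z = 0, B = -3 by intervention discards those variables' equations.
E = 3D + 3  [with D=1]  = 6
W = -2D - 3E + 4  [with D=1, E=6]  = -16
Y = 3B + W + 1  [with B=-3, W=-16]  = -24

-24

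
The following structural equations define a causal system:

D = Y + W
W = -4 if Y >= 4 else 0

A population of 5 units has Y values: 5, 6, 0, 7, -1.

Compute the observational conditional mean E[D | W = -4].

Observing W=-4 restricts to units where W's equation naturally yields -4: Y ∈ {5, 6, 7}. In that subpopulation D = 1, 2, 3, mean 2.

2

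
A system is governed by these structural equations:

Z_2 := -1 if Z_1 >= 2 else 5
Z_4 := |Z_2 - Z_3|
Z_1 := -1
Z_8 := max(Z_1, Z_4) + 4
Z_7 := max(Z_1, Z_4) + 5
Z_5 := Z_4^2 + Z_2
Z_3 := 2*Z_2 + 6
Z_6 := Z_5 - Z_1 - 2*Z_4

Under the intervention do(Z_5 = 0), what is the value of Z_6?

-21

The intervention breaks the incoming arrows to Z_5: Z_5 := Z_4^2 + Z_2 no longer applies, and Z_5 = 0.
Z_2 = -1 if Z_1 >= 2 else 5  [with Z_1=-1]  = 5
Z_3 = 2*Z_2 + 6  [with Z_2=5]  = 16
Z_4 = |Z_2 - Z_3|  [with Z_2=5, Z_3=16]  = 11
Z_6 = Z_5 - Z_1 - 2*Z_4  [with Z_5=0, Z_1=-1, Z_4=11]  = -21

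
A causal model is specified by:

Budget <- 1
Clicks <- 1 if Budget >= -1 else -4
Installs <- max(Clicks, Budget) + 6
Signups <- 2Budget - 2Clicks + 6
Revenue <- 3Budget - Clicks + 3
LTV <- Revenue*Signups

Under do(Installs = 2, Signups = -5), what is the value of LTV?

Setting Installs = 2, Signups = -5 by intervention discards those variables' equations.
Clicks = 1 if Budget >= -1 else -4  [with Budget=1]  = 1
Revenue = 3Budget - Clicks + 3  [with Budget=1, Clicks=1]  = 5
LTV = Revenue*Signups  [with Revenue=5, Signups=-5]  = -25

-25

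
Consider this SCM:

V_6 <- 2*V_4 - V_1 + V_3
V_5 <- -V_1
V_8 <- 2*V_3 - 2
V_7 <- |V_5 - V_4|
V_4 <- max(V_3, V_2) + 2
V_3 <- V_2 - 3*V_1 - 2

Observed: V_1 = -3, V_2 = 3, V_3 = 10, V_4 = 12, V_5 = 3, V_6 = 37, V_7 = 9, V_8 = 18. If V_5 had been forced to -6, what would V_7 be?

18

Under do(V_5=-6), the mechanism V_5 <- -V_1 is discarded; V_5 is fixed at -6.
V_3 = V_2 - 3*V_1 - 2  [with V_2=3, V_1=-3]  = 10
V_4 = max(V_3, V_2) + 2  [with V_3=10, V_2=3]  = 12
V_7 = |V_5 - V_4|  [with V_5=-6, V_4=12]  = 18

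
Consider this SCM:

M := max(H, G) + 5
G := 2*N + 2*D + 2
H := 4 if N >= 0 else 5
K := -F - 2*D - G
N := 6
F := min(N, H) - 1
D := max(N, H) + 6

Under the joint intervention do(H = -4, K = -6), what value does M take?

Under do(H = -4, K = -6), each intervened variable's structural equation is replaced by its fixed value.
D = max(N, H) + 6  [with N=6, H=-4]  = 12
G = 2*N + 2*D + 2  [with N=6, D=12]  = 38
M = max(H, G) + 5  [with H=-4, G=38]  = 43

43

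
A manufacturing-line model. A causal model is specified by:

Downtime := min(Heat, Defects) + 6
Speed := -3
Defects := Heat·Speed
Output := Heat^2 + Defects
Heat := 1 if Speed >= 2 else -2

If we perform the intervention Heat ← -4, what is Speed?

-3

Under do(Heat=-4), the mechanism Heat := 1 if Speed >= 2 else -2 is discarded; Heat is fixed at -4.
Speed is not downstream of the intervention, so its value is determined by the original equations.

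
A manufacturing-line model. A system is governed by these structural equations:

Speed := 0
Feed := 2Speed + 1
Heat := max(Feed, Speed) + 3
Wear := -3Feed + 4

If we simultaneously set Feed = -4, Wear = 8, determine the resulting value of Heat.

The joint intervention fixes Feed = -4, Wear = 8, removing each variable's own equation.
Heat = max(Feed, Speed) + 3  [with Feed=-4, Speed=0]  = 3

3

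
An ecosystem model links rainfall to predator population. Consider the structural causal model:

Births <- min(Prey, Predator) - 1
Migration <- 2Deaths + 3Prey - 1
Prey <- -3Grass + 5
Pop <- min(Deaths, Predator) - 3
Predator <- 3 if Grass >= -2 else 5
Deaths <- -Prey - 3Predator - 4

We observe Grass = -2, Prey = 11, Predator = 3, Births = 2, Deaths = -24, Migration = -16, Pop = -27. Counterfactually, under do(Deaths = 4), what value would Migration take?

The intervention breaks the incoming arrows to Deaths: Deaths <- -Prey - 3Predator - 4 no longer applies, and Deaths = 4.
Prey = -3Grass + 5  [with Grass=-2]  = 11
Migration = 2Deaths + 3Prey - 1  [with Deaths=4, Prey=11]  = 40

40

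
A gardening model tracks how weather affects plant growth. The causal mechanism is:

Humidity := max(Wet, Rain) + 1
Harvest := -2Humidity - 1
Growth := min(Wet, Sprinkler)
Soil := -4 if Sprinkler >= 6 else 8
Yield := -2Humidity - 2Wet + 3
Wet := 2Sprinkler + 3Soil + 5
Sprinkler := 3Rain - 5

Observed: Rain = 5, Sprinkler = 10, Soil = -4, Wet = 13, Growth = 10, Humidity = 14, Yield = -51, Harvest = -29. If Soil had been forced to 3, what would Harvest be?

The intervention breaks the incoming arrows to Soil: Soil := -4 if Sprinkler >= 6 else 8 no longer applies, and Soil = 3.
Sprinkler = 3Rain - 5  [with Rain=5]  = 10
Wet = 2Sprinkler + 3Soil + 5  [with Sprinkler=10, Soil=3]  = 34
Humidity = max(Wet, Rain) + 1  [with Wet=34, Rain=5]  = 35
Harvest = -2Humidity - 1  [with Humidity=35]  = -71

-71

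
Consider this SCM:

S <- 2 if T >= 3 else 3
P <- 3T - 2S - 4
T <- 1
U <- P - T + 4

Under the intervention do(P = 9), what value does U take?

12

The intervention breaks the incoming arrows to P: P <- 3T - 2S - 4 no longer applies, and P = 9.
U = P - T + 4  [with P=9, T=1]  = 12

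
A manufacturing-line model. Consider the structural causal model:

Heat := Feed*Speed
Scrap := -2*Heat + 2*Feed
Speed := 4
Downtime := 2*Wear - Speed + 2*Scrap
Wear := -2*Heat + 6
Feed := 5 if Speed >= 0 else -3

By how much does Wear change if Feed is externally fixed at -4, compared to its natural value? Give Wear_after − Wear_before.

72

Under do(Feed=-4), the mechanism Feed := 5 if Speed >= 0 else -3 is discarded; Feed is fixed at -4.
Heat = Feed*Speed  [with Feed=-4, Speed=4]  = -16
Wear = -2*Heat + 6  [with Heat=-16]  = 38
Without intervention: Feed = 5 if Speed >= 0 else -3  [with Speed=4]  = 5; Heat = Feed*Speed  [with Feed=5, Speed=4]  = 20; Wear = -2*Heat + 6  [with Heat=20]  = -34.
Change = 38 − (-34) = 72.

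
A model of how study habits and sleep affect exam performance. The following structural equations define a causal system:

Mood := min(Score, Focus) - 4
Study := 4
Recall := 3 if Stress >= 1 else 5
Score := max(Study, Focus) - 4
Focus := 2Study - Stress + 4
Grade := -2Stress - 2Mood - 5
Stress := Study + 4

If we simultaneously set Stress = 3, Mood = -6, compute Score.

5

The joint intervention fixes Stress = 3, Mood = -6, removing each variable's own equation.
Focus = 2Study - Stress + 4  [with Study=4, Stress=3]  = 9
Score = max(Study, Focus) - 4  [with Study=4, Focus=9]  = 5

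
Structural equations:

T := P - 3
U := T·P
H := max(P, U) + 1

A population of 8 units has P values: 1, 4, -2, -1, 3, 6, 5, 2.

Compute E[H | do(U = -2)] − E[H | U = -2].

Every unit gets U=-2 under the intervention. H values become 2, 5, -1, 0, 4, 7, 6, 3; E[H|do(U=-2)] = 3.25.
Conditioning on U=-2 selects the 2 unit(s) with P ∈ {1, 2}. Their H values: 2, 3. Mean = 2.5.
Difference = 3.25 − 2.5 = 0.75.

0.75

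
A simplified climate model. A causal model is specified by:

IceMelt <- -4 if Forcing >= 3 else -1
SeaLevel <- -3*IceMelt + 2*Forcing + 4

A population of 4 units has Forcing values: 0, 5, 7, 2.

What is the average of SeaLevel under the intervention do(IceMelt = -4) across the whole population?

Every unit gets IceMelt=-4 under the intervention. SeaLevel values become 16, 26, 30, 20; E[SeaLevel|do(IceMelt=-4)] = 23.

23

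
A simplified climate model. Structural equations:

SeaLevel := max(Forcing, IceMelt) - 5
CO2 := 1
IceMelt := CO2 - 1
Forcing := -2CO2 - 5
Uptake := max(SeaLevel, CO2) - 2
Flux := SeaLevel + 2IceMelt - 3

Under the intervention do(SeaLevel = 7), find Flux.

4

Intervening sets SeaLevel = 7 and removes its equation (SeaLevel := max(Forcing, IceMelt) - 5).
IceMelt = CO2 - 1  [with CO2=1]  = 0
Flux = SeaLevel + 2IceMelt - 3  [with SeaLevel=7, IceMelt=0]  = 4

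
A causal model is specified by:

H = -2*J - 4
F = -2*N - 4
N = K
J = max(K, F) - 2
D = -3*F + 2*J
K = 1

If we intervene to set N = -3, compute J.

Under do(N=-3), the mechanism N = K is discarded; N is fixed at -3.
F = -2*N - 4  [with N=-3]  = 2
J = max(K, F) - 2  [with K=1, F=2]  = 0

0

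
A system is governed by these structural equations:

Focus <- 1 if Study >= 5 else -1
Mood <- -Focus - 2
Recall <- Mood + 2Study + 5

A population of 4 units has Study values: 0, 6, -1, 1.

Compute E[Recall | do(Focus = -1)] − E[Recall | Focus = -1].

3

do(Focus=-1) breaks Focus's dependence on Study. With Focus=-1 fixed, Recall across the units is 4, 16, 2, 6, mean 7.
E[Recall|Focus=-1] averages over only the 3 units with Focus=-1 (Study = 0, -1, 1): Recall = 4, 2, 6, mean 4.
Difference = 7 − 4 = 3.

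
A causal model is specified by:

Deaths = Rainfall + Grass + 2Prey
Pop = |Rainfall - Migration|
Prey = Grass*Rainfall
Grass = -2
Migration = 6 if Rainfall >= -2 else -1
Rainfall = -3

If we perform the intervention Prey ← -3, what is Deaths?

-11

The intervention breaks the incoming arrows to Prey: Prey = Grass*Rainfall no longer applies, and Prey = -3.
Deaths = Rainfall + Grass + 2Prey  [with Rainfall=-3, Grass=-2, Prey=-3]  = -11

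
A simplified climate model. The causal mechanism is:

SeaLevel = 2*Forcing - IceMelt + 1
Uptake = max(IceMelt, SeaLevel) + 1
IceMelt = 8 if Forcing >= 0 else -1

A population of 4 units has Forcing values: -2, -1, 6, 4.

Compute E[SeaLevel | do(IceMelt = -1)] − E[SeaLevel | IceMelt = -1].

6.5

The intervention sets IceMelt=-1 in all 4 units regardless of Forcing. Recomputing SeaLevel per unit gives -2, 0, 14, 10; average 5.5.
Conditioning on IceMelt=-1 selects the 2 unit(s) with Forcing ∈ {-2, -1}. Their SeaLevel values: -2, 0. Mean = -1.
Difference = 5.5 − (-1) = 6.5.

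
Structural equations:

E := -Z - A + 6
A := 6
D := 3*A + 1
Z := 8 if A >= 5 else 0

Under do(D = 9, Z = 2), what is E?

-2

Setting D = 9, Z = 2 by intervention discards those variables' equations.
E = -Z - A + 6  [with Z=2, A=6]  = -2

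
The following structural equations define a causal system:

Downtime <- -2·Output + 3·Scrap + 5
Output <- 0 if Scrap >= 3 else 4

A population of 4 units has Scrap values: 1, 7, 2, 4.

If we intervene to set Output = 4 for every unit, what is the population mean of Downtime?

7.5

Every unit gets Output=4 under the intervention. Downtime values become 0, 18, 3, 9; E[Downtime|do(Output=4)] = 7.5.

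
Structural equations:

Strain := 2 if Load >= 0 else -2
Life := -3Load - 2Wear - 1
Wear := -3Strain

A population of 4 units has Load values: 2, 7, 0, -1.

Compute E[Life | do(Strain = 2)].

5

do(Strain=2) breaks Strain's dependence on Load. With Strain=2 fixed, Life across the units is 5, -10, 11, 14, mean 5.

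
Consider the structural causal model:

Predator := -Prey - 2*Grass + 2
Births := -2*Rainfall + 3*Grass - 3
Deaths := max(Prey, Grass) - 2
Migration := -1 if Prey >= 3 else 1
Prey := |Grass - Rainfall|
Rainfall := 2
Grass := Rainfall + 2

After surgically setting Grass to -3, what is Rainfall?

Under do(Grass=-3), the mechanism Grass := Rainfall + 2 is discarded; Grass is fixed at -3.
Rainfall is not downstream of the intervention, so its value is determined by the original equations.

2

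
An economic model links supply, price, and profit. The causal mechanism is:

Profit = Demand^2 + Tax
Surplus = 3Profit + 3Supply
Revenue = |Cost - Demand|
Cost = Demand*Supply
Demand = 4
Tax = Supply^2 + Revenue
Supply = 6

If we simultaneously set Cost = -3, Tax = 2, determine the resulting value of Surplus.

72

Under do(Cost = -3, Tax = 2), each intervened variable's structural equation is replaced by its fixed value.
Profit = Demand^2 + Tax  [with Demand=4, Tax=2]  = 18
Surplus = 3Profit + 3Supply  [with Profit=18, Supply=6]  = 72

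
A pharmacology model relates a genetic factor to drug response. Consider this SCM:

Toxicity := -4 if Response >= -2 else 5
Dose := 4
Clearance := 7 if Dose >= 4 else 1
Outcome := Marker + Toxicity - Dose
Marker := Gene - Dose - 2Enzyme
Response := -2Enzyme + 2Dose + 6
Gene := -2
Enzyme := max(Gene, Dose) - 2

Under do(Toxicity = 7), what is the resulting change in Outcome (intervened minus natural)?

11

Intervening sets Toxicity = 7 and removes its equation (Toxicity := -4 if Response >= -2 else 5).
Enzyme = max(Gene, Dose) - 2  [with Gene=-2, Dose=4]  = 2
Marker = Gene - Dose - 2Enzyme  [with Gene=-2, Dose=4, Enzyme=2]  = -10
Outcome = Marker + Toxicity - Dose  [with Marker=-10, Toxicity=7, Dose=4]  = -7
Without intervention: Enzyme = max(Gene, Dose) - 2  [with Gene=-2, Dose=4]  = 2; Marker = Gene - Dose - 2Enzyme  [with Gene=-2, Dose=4, Enzyme=2]  = -10; Response = -2Enzyme + 2Dose + 6  [with Enzyme=2, Dose=4]  = 10; Toxicity = -4 if Response >= -2 else 5  [with Response=10]  = -4; Outcome = Marker + Toxicity - Dose  [with Marker=-10, Toxicity=-4, Dose=4]  = -18.
Change = -7 − (-18) = 11.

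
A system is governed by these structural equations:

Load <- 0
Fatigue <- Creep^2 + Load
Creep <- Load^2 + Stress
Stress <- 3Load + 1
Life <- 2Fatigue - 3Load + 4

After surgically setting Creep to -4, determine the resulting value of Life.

do(Creep=-4) replaces the equation Creep <- Load^2 + Stress with the constant Creep = -4.
Fatigue = Creep^2 + Load  [with Creep=-4, Load=0]  = 16
Life = 2Fatigue - 3Load + 4  [with Fatigue=16, Load=0]  = 36

36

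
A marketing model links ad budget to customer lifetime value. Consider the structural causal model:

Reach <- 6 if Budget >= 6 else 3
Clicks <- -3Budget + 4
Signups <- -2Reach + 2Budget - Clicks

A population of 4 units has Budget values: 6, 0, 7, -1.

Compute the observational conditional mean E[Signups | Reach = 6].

16.5

Conditioning on Reach=6 selects the 2 unit(s) with Budget ∈ {6, 7}. Their Signups values: 14, 19. Mean = 16.5.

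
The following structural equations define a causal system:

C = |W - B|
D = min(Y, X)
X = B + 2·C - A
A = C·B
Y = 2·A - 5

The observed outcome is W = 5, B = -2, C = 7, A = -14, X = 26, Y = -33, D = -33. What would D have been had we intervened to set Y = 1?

Intervening sets Y = 1 and removes its equation (Y = 2·A - 5).
C = |W - B|  [with W=5, B=-2]  = 7
A = C·B  [with C=7, B=-2]  = -14
X = B + 2·C - A  [with B=-2, C=7, A=-14]  = 26
D = min(Y, X)  [with Y=1, X=26]  = 1

1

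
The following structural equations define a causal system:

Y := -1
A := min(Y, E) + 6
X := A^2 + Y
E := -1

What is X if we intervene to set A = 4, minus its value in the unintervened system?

-9

The intervention breaks the incoming arrows to A: A := min(Y, E) + 6 no longer applies, and A = 4.
X = A^2 + Y  [with A=4, Y=-1]  = 15
Without intervention: A = min(Y, E) + 6  [with Y=-1, E=-1]  = 5; X = A^2 + Y  [with A=5, Y=-1]  = 24.
Change = 15 − 24 = -9.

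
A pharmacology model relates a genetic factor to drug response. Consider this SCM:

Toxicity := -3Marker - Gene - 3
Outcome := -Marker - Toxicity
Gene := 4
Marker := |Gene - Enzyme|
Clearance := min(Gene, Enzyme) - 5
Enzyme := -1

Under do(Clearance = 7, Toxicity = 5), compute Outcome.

Setting Clearance = 7, Toxicity = 5 by intervention discards those variables' equations.
Marker = |Gene - Enzyme|  [with Gene=4, Enzyme=-1]  = 5
Outcome = -Marker - Toxicity  [with Marker=5, Toxicity=5]  = -10

-10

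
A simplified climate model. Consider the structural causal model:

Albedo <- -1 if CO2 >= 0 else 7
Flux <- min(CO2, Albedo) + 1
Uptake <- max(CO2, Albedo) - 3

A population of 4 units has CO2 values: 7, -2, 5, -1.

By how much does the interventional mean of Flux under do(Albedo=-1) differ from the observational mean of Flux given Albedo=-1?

-0.25

Under do(Albedo=-1), Albedo's equation is replaced by Albedo=-1 for every unit. Per-unit Flux: 0, -1, 0, 0. Mean = -0.25.
E[Flux|Albedo=-1] averages over only the 2 units with Albedo=-1 (CO2 = 7, 5): Flux = 0, 0, mean 0.
Difference = -0.25 − 0 = -0.25.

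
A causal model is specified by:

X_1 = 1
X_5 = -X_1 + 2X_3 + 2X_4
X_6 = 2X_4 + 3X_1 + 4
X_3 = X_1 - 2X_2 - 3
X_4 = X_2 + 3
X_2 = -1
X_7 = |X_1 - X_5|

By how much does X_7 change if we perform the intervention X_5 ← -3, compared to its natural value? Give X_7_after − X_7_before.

2

Under do(X_5=-3), the mechanism X_5 = -X_1 + 2X_3 + 2X_4 is discarded; X_5 is fixed at -3.
X_7 = |X_1 - X_5|  [with X_1=1, X_5=-3]  = 4
Without intervention: X_3 = X_1 - 2X_2 - 3  [with X_1=1, X_2=-1]  = 0; X_4 = X_2 + 3  [with X_2=-1]  = 2; X_5 = -X_1 + 2X_3 + 2X_4  [with X_1=1, X_3=0, X_4=2]  = 3; X_7 = |X_1 - X_5|  [with X_1=1, X_5=3]  = 2.
Change = 4 − 2 = 2.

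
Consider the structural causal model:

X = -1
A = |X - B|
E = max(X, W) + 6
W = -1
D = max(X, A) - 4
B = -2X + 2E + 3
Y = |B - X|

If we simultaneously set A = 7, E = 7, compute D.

The joint intervention fixes A = 7, E = 7, removing each variable's own equation.
D = max(X, A) - 4  [with X=-1, A=7]  = 3

3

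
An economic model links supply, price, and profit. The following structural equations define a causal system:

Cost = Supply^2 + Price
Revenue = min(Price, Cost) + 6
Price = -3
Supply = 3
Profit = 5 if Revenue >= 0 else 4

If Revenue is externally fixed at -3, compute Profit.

4

Intervening sets Revenue = -3 and removes its equation (Revenue = min(Price, Cost) + 6).
Profit = 5 if Revenue >= 0 else 4  [with Revenue=-3]  = 4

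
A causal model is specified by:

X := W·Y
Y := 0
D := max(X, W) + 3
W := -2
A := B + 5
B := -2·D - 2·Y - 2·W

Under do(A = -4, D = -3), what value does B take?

10

Setting A = -4, D = -3 by intervention discards those variables' equations.
B = -2·D - 2·Y - 2·W  [with D=-3, Y=0, W=-2]  = 10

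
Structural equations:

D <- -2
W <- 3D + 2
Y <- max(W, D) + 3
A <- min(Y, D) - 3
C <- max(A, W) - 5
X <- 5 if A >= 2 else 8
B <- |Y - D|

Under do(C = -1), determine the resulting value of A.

-5

The intervention breaks the incoming arrows to C: C <- max(A, W) - 5 no longer applies, and C = -1.
Since A is not a descendant of the intervened variable, it is unaffected.
W = 3D + 2  [with D=-2]  = -4
Y = max(W, D) + 3  [with W=-4, D=-2]  = 1
A = min(Y, D) - 3  [with Y=1, D=-2]  = -5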